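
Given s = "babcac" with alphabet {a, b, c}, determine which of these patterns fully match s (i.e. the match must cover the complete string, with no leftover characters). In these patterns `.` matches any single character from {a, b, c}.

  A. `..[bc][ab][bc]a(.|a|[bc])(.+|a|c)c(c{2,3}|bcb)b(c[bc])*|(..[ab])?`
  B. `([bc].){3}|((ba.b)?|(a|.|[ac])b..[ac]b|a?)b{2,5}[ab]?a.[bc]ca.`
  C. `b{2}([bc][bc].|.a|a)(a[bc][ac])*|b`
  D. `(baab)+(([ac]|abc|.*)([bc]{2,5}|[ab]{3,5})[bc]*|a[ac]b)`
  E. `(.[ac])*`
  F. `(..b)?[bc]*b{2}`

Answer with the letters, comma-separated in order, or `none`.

E

A → no match
B → no match
C → no match
D → no match — must start with "baab"
E → match
F → no match — must end with "b"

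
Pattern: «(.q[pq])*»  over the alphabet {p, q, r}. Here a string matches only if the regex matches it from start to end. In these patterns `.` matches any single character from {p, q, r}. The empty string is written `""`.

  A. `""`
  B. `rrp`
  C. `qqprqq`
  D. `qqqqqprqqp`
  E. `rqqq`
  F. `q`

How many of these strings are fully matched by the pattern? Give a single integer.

2

A → match
B → no match
C → match
D → no match
E → no match
F → no match
Total matched: 2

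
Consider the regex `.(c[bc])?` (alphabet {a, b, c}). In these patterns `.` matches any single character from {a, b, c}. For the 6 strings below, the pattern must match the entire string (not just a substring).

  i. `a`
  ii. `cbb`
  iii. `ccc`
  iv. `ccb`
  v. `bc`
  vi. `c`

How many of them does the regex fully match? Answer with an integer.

i → match
ii → no match
iii → match
iv → match
v → no match
vi → match
Total matched: 4

4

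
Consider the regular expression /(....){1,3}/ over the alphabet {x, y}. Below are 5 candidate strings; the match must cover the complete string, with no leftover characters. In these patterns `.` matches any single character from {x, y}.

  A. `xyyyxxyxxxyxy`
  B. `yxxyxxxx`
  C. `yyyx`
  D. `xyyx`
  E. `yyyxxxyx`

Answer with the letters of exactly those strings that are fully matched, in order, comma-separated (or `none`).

A → no match
B → match
C → match
D → match
E → match

B, C, D, E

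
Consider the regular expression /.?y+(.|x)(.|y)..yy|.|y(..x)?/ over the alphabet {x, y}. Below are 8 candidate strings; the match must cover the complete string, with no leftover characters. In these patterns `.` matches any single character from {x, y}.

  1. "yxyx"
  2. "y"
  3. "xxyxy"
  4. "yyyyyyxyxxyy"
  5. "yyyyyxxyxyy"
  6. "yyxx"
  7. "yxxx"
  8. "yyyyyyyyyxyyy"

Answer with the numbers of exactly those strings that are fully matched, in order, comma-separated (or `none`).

1. "yxyx" → match
2. "y" → match
3. "xxyxy" → no match
4. "yyyyyyxyxxyy" → match
5. "yyyyyxxyxyy" → match
6. "yyxx" → match
7. "yxxx" → match
8 → match

1, 2, 4, 5, 6, 7, 8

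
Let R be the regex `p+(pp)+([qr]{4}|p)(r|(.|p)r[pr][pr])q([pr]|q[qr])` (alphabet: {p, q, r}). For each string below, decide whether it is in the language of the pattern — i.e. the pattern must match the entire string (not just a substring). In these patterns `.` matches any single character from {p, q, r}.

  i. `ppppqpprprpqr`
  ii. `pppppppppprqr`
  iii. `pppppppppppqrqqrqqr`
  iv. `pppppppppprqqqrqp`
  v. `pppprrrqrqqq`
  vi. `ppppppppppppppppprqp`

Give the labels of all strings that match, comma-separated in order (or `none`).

i → no match
ii → match
iii → match
iv → match
v → match
vi → match

ii, iii, iv, v, vi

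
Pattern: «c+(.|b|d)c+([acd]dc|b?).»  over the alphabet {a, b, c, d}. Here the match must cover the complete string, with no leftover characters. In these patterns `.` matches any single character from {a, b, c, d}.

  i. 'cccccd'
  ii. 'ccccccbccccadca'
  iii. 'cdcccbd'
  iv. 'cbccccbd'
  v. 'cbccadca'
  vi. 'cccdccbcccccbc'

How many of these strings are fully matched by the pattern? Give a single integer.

i. 'cccccd' → match
ii → match
iii. 'cdcccbd' → match
iv. 'cbccccbd' → match
v. 'cbccadca' → match
vi → no match
Total matched: 5

5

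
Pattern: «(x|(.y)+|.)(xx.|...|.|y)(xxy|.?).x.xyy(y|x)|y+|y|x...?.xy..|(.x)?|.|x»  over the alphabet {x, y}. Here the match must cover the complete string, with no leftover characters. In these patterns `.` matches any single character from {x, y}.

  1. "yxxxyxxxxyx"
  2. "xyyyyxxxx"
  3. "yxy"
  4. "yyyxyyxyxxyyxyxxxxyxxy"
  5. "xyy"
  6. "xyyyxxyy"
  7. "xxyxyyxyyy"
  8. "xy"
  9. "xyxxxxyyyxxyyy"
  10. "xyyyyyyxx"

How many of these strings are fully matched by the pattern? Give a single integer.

0

1 → no match
2 → no match
3 → no match
4 → no match
5 → no match
6 → no match
7 → no match
8 → no match
9 → no match
10 → no match
Total matched: 0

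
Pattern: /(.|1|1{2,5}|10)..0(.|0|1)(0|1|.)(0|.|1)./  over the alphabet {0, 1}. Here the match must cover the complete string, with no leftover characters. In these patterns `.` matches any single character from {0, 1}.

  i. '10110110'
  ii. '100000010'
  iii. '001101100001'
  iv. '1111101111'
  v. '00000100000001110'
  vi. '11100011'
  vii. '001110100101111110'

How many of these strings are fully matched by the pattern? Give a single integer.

i → no match
ii → match
iii → no match
iv → match
v → no match
vi → match
vii → no match
Total matched: 3

3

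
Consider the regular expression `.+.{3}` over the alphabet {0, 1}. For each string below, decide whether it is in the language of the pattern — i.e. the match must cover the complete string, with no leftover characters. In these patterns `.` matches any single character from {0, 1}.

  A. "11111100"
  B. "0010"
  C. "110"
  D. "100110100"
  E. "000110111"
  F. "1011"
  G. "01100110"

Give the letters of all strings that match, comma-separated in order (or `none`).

A → match
B → match
C → no match
D → match
E → match
F → match
G → match

A, B, D, E, F, G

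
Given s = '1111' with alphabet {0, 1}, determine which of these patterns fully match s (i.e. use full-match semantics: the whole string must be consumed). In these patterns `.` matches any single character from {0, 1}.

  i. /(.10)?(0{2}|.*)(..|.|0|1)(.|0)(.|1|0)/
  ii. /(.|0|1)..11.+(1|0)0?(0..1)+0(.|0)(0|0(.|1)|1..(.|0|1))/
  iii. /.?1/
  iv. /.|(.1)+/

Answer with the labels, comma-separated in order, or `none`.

i → match
ii → no match
iii → no match
iv → match

i, iv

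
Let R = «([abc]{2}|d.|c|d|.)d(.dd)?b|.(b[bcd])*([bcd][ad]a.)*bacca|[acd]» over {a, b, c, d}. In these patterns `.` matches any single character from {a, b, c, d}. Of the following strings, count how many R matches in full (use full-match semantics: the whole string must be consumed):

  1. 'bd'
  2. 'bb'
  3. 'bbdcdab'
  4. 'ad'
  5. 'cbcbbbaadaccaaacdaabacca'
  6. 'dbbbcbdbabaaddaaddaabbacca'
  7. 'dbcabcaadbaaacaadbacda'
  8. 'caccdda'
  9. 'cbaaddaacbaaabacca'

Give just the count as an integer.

1

1. 'bd' → no match
2. 'bb' → no match
3. 'bbdcdab' → no match
4. 'ad' → no match
5 → no match
6 → no match
7 → no match
8. 'caccdda' → no match
9 → match
Total matched: 1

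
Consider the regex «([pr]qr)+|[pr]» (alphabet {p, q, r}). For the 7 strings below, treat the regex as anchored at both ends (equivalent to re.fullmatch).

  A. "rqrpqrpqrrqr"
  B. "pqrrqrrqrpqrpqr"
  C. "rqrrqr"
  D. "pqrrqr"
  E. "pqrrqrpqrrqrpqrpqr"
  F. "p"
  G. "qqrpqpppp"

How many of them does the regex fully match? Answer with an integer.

A → match
B → match
C → match
D → match
E → match
F → match
G → no match
Total matched: 6

6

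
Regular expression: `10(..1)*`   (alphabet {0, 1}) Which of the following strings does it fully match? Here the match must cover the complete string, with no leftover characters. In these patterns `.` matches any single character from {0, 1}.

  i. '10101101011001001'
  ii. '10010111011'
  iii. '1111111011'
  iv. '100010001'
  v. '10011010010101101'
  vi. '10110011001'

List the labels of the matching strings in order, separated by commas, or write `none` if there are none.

i

i → match
ii → no match
iii → no match — must start with '10'
iv → no match
v → no match
vi → no match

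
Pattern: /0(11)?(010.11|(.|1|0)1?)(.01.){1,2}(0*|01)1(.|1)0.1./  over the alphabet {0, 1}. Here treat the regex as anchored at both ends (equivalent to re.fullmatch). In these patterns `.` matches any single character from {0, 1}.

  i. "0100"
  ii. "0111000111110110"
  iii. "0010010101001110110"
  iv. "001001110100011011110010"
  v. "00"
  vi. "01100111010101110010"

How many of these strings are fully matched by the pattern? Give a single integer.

i → no match
ii → no match
iii → match
iv → no match
v → no match
vi → no match
Total matched: 1

1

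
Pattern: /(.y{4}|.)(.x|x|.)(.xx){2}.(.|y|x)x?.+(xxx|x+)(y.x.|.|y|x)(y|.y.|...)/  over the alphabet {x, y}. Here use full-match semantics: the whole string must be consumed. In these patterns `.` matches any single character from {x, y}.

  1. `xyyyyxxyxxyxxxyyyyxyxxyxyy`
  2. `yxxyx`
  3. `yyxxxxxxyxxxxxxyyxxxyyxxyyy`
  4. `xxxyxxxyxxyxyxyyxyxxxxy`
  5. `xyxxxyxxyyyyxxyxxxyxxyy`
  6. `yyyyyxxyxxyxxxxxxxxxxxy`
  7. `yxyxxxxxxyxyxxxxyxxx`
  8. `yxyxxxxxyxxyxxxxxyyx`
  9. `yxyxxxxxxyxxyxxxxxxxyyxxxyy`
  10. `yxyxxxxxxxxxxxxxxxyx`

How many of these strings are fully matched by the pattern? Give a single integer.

1 → match
2 → no match
3 → match
4 → no match
5 → match
6 → match
7 → match
8 → match
9 → match
10 → match
Total matched: 8

8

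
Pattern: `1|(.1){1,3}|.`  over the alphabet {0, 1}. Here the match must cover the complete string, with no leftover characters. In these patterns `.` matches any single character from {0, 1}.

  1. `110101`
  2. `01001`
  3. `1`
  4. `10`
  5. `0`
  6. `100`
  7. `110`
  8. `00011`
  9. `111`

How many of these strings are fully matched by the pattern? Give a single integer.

1 → match
2 → no match
3 → match
4 → no match
5 → match
6 → no match
7 → no match
8 → no match
9 → no match
Total matched: 3

3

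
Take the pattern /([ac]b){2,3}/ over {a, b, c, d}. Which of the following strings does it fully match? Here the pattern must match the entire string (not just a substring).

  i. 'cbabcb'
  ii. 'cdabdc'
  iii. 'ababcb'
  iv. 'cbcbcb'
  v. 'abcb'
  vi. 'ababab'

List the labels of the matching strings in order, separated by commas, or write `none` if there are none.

i. 'cbabcb' → match
ii. 'cdabdc' → no match — must end with 'b'
iii. 'ababcb' → match
iv. 'cbcbcb' → match
v. 'abcb' → match
vi. 'ababab' → match

i, iii, iv, v, vi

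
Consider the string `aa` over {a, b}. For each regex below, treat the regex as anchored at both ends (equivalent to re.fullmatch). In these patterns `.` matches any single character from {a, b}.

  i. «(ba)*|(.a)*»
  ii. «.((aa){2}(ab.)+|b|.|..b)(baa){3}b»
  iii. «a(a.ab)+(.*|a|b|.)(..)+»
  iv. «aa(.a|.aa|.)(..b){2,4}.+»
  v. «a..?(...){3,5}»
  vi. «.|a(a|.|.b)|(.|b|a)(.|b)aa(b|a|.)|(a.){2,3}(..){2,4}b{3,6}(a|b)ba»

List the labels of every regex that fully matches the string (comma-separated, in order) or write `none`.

i, vi

i → match
ii → no match — must end with `baab`
iii → no match
iv → no match
v → no match
vi → match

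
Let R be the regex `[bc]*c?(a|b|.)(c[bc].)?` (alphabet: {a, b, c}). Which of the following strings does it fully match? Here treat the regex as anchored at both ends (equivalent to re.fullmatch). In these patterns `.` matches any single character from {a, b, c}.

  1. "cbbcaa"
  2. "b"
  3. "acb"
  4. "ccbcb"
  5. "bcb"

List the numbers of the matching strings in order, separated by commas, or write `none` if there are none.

2, 4, 5

1 → no match
2 → match
3 → no match
4 → match
5 → match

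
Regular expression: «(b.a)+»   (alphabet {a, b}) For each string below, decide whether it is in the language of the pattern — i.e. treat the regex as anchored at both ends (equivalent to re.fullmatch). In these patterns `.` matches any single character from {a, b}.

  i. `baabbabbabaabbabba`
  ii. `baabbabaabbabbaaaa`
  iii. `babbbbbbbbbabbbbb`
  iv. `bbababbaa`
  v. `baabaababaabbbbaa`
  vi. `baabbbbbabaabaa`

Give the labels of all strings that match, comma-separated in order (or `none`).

i

i → match
ii → no match
iii → no match — must end with `a`
iv → no match
v → no match
vi → no match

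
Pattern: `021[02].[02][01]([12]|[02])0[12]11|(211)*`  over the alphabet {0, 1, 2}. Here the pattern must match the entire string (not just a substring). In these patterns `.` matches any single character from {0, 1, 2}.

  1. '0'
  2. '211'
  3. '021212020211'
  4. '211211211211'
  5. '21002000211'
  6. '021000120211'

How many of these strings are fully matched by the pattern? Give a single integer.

1. '0' → no match
2. '211' → match
3. '021212020211' → match
4. '211211211211' → match
5. '21002000211' → no match
6. '021000120211' → match
Total matched: 4

4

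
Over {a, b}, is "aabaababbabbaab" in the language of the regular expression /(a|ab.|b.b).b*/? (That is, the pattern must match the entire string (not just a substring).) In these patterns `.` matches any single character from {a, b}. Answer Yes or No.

No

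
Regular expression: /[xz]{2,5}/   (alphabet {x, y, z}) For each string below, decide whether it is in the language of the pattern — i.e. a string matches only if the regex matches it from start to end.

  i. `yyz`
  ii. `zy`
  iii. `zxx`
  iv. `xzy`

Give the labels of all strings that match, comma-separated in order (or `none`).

i → no match
ii → no match
iii → match
iv → no match

iii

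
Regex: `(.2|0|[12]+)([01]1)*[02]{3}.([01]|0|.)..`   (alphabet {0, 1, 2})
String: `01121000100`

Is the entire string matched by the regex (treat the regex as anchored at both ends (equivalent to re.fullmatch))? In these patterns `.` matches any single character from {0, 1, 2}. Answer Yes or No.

No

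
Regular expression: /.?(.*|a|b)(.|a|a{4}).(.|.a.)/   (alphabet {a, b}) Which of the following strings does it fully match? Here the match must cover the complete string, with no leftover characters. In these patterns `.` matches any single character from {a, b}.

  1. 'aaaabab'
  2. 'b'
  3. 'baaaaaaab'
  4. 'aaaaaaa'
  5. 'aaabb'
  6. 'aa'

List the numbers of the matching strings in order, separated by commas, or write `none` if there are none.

1 → match
2 → no match
3 → match
4 → match
5 → match
6 → no match

1, 3, 4, 5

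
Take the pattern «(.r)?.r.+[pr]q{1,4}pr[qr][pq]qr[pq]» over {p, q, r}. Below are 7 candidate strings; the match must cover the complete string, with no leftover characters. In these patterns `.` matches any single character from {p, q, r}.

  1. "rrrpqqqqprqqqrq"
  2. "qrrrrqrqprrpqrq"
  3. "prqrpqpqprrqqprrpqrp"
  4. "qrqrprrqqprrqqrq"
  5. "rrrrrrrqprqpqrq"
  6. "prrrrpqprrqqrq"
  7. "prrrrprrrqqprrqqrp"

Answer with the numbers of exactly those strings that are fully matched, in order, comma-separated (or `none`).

1 → match
2 → match
3 → match
4 → match
5 → match
6 → match
7 → match

1, 2, 3, 4, 5, 6, 7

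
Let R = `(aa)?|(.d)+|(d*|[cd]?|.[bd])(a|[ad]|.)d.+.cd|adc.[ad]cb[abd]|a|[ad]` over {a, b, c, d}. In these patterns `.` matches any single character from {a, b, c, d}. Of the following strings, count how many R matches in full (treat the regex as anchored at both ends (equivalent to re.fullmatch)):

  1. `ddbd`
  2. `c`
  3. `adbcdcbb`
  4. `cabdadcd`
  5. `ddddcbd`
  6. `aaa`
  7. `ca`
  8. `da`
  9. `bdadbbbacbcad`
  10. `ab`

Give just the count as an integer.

1. `ddbd` → match
2. `c` → no match
3. `adbcdcbb` → no match
4. `cabdadcd` → no match
5. `ddddcbd` → no match
6. `aaa` → no match
7. `ca` → no match
8. `da` → no match
9 → no match
10. `ab` → no match
Total matched: 1

1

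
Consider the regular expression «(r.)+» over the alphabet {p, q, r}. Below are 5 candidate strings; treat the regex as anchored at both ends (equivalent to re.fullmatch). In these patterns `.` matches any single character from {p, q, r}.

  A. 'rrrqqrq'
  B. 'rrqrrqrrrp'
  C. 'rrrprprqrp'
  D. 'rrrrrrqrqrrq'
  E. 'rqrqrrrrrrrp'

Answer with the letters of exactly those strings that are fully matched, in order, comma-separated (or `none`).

C, E

A → no match
B → no match
C → match
D → no match
E → match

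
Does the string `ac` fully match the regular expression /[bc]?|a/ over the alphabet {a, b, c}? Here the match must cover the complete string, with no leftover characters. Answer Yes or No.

No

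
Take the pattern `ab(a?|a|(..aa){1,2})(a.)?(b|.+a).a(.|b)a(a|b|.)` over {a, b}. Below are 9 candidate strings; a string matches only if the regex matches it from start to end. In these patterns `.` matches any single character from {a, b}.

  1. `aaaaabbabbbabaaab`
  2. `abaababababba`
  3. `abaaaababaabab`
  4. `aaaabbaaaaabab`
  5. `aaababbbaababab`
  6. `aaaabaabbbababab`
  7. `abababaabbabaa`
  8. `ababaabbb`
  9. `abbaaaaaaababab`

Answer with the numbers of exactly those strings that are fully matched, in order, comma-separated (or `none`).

9

1 → no match — must start with `ab`
2 → no match
3 → no match
4 → no match — must start with `ab`
5 → no match — must start with `ab`
6 → no match — must start with `ab`
7 → no match
8 → no match
9 → match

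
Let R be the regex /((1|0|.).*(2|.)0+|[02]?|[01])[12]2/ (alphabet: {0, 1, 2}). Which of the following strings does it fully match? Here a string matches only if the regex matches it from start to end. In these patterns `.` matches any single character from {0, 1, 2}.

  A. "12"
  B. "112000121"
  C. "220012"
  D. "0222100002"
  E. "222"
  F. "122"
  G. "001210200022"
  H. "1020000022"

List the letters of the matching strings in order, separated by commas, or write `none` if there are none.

A → match
B → no match — must end with "2"
C → match
D → no match
E → match
F → match
G → match
H → match

A, C, E, F, G, H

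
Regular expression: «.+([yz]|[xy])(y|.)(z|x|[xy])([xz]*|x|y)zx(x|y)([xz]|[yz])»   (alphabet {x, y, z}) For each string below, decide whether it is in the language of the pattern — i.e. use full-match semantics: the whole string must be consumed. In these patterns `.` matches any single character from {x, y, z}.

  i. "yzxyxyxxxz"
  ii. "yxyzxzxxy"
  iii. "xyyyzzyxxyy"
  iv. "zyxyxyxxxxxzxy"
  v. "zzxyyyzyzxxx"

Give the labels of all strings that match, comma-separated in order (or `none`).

ii, v

i → no match
ii → match
iii → no match
iv → no match
v → match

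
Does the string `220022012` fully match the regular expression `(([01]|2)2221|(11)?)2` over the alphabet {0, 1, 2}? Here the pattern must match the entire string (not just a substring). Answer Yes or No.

No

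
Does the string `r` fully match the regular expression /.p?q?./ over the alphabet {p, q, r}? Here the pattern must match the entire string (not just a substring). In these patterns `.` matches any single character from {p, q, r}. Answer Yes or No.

No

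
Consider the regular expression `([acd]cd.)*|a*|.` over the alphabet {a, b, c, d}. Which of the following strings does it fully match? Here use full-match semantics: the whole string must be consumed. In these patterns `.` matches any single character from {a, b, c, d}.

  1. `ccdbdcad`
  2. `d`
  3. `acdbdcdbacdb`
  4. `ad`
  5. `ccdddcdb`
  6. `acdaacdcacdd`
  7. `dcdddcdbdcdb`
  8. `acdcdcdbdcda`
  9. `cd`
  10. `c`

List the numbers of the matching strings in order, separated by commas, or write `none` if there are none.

2, 3, 5, 6, 7, 8, 10

1 → no match
2 → match
3 → match
4 → no match
5 → match
6 → match
7 → match
8 → match
9 → no match
10 → match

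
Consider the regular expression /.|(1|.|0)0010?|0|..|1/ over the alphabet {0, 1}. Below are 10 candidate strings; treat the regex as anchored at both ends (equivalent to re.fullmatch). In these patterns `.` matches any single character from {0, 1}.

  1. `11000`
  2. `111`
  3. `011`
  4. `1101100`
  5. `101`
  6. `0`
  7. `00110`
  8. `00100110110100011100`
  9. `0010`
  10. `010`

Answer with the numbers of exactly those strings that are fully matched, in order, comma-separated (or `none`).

1 → no match
2 → no match
3 → no match
4 → no match
5 → no match
6 → match
7 → no match
8 → no match
9 → no match
10 → no match

6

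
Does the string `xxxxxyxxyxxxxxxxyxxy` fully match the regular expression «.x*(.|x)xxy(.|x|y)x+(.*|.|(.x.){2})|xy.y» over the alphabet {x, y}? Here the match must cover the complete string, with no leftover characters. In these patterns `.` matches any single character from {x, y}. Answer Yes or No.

Yes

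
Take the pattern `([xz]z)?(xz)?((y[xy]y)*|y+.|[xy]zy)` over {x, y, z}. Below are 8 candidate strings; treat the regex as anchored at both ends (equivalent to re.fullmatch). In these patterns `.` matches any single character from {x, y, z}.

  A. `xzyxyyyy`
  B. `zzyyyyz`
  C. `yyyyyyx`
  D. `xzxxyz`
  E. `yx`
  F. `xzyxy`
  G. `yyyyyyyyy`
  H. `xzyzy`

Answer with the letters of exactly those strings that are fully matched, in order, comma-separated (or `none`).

A. `xzyxyyyy` → match
B. `zzyyyyz` → match
C. `yyyyyyx` → match
D. `xzxxyz` → no match
E. `yx` → match
F. `xzyxy` → match
G. `yyyyyyyyy` → match
H. `xzyzy` → match

A, B, C, E, F, G, H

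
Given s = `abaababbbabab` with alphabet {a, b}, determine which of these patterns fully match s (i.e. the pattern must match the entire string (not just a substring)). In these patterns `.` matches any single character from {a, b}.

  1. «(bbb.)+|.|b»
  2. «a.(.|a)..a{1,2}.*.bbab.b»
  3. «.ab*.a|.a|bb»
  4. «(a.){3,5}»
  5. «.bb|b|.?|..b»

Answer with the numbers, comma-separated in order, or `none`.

1 → no match
2 → match
3 → no match
4 → no match
5 → no match

2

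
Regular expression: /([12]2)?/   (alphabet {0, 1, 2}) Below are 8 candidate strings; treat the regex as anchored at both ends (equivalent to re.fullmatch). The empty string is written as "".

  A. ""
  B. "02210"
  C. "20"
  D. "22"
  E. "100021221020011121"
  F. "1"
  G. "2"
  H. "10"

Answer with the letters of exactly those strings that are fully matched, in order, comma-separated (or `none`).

A, D

A. "" → match
B. "02210" → no match
C. "20" → no match
D. "22" → match
E → no match
F. "1" → no match
G. "2" → no match
H. "10" → no match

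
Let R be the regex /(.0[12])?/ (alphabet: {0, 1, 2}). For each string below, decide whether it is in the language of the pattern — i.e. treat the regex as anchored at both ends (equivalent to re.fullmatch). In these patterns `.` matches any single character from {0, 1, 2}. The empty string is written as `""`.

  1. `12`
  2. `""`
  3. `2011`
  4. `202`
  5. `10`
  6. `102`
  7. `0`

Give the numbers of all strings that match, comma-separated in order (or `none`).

1 → no match
2 → match
3 → no match
4 → match
5 → no match
6 → match
7 → no match

2, 4, 6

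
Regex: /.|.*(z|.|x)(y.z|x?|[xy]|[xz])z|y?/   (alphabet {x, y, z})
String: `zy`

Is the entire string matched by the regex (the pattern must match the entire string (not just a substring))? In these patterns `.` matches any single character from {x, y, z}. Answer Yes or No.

No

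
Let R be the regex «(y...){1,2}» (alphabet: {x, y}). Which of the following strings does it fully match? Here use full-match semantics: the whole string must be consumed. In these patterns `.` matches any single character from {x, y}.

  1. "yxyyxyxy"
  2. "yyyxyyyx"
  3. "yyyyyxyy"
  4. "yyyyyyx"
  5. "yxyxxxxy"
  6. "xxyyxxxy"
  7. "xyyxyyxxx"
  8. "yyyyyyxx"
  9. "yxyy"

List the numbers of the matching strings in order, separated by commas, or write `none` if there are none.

1 → no match
2 → match
3 → match
4 → no match
5 → no match
6 → no match — must start with "y"
7 → no match — must start with "y"
8 → match
9 → match

2, 3, 8, 9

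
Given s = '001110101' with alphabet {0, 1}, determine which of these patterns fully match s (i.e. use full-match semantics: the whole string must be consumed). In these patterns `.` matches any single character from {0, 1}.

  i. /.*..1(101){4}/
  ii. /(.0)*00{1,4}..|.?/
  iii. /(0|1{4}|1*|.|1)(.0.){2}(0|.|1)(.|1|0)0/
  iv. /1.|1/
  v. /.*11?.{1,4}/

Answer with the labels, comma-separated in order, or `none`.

i → no match
ii → no match
iii → no match — must end with '0'
iv → no match — must start with '1'
v → match

v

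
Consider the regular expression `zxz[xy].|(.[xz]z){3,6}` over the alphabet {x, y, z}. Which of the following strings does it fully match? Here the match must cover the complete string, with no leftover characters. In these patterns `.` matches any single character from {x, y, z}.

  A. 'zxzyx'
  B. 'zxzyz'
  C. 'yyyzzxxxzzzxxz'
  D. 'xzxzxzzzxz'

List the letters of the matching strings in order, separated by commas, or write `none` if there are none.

A, B

A. 'zxzyx' → match
B. 'zxzyz' → match
C → no match
D. 'xzxzxzzzxz' → no match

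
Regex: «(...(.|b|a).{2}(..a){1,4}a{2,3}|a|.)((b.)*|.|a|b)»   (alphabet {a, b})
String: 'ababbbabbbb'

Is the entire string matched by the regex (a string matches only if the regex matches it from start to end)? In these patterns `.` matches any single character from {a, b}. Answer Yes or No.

Yes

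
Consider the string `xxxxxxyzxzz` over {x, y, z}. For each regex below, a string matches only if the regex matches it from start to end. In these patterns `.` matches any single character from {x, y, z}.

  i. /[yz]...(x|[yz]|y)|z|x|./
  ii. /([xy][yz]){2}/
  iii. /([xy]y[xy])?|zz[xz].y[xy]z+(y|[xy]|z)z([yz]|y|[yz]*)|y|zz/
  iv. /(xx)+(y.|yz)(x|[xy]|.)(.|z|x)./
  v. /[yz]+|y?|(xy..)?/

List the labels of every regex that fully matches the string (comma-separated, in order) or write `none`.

iv

i → no match
ii → no match
iii → no match
iv → match
v → no match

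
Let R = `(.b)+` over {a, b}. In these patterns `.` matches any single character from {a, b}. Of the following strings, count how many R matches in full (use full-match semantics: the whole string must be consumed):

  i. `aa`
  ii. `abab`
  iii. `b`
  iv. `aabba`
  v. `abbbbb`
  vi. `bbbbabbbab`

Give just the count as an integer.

3

i. `aa` → no match — must end with `b`
ii. `abab` → match
iii. `b` → no match
iv. `aabba` → no match — must end with `b`
v. `abbbbb` → match
vi. `bbbbabbbab` → match
Total matched: 3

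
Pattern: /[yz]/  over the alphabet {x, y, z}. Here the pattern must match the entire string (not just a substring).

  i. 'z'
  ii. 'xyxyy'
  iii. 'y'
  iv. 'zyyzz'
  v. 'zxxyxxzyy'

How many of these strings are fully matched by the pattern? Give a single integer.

2

i → match
ii → no match
iii → match
iv → no match
v → no match
Total matched: 2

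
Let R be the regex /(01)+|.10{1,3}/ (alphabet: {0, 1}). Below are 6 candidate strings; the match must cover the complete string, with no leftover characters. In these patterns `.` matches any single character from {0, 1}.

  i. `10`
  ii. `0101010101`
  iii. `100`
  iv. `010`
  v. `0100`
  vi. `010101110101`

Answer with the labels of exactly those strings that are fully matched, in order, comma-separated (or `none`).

i → no match
ii → match
iii → no match
iv → match
v → match
vi → no match

ii, iv, v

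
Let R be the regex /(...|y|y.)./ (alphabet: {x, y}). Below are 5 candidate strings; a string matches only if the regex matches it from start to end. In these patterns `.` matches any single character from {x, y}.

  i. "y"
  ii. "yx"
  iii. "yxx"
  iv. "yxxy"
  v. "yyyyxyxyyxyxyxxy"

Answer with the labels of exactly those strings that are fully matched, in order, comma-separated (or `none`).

i. "y" → no match
ii. "yx" → match
iii. "yxx" → match
iv. "yxxy" → match
v → no match

ii, iii, iv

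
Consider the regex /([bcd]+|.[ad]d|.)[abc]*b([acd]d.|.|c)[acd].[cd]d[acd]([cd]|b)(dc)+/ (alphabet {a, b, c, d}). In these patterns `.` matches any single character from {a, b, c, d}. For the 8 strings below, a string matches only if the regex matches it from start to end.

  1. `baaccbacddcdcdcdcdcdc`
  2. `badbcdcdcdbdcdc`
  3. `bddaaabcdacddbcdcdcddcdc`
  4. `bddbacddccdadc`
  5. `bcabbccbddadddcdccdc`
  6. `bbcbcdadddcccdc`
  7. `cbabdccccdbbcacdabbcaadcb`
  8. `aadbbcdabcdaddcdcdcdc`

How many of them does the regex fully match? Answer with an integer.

1 → no match
2 → no match
3 → no match
4 → no match
5 → no match
6 → no match
7 → no match — must end with `dc`
8 → no match
Total matched: 0

0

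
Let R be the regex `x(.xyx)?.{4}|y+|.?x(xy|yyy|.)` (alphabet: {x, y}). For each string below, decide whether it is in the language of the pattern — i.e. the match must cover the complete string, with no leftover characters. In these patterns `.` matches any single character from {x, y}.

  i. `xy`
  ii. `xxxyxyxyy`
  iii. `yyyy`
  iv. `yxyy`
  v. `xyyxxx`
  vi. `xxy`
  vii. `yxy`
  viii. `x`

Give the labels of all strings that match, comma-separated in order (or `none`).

i, ii, iii, vi, vii

i. `xy` → match
ii. `xxxyxyxyy` → match
iii. `yyyy` → match
iv. `yxyy` → no match
v. `xyyxxx` → no match
vi. `xxy` → match
vii. `yxy` → match
viii. `x` → no match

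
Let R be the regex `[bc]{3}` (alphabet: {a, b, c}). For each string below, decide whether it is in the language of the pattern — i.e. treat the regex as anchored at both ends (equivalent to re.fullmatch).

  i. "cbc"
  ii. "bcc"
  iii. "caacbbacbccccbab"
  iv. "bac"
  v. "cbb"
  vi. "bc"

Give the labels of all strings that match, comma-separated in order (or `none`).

i → match
ii → match
iii → no match
iv → no match
v → match
vi → no match

i, ii, v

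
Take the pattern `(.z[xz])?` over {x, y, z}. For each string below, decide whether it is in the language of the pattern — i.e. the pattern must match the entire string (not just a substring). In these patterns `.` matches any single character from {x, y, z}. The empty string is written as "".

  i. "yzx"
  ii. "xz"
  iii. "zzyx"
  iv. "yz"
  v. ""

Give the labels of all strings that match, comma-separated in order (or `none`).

i → match
ii → no match
iii → no match
iv → no match
v → match

i, v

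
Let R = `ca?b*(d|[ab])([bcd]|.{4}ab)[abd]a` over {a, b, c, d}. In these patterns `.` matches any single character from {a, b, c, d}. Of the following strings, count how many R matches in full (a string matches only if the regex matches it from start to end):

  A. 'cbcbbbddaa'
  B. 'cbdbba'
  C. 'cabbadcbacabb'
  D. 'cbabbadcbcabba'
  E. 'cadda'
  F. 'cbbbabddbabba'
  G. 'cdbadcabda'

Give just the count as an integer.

4

A → no match
B → match
C → no match — must end with 'a'
D → no match
E → match
F → match
G → match
Total matched: 4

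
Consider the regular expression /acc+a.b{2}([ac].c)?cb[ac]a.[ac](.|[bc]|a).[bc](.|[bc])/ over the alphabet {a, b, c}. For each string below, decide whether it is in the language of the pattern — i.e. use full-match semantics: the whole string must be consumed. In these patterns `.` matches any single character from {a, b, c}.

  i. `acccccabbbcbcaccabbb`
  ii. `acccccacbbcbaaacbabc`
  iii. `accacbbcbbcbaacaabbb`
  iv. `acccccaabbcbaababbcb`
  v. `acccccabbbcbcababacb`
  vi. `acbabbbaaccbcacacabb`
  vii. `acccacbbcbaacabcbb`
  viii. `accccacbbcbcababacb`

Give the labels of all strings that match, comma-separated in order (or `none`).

i → match
ii → match
iii → no match
iv → match
v → match
vi → no match — must start with `acc`
vii → match
viii → match

i, ii, iv, v, vii, viii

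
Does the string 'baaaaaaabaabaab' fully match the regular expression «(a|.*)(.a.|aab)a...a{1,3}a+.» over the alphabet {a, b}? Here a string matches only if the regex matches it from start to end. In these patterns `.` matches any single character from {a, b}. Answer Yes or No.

No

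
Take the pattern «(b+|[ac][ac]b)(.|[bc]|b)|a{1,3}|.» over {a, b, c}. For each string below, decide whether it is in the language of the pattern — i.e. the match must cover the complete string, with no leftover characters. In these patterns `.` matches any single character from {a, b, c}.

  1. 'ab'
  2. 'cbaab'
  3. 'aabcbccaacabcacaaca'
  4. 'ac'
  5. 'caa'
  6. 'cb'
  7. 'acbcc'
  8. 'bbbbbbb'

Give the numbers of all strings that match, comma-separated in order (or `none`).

1. 'ab' → no match
2. 'cbaab' → no match
3 → no match
4. 'ac' → no match
5. 'caa' → no match
6. 'cb' → no match
7. 'acbcc' → no match
8. 'bbbbbbb' → match

8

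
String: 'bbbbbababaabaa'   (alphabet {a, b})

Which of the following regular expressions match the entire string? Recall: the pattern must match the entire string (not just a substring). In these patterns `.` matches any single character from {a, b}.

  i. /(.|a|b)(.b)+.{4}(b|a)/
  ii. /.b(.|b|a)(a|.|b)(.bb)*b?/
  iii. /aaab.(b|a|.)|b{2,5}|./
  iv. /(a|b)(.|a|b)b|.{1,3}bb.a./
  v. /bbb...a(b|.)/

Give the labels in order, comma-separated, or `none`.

i

i → match
ii → no match
iii → no match
iv → no match
v → no match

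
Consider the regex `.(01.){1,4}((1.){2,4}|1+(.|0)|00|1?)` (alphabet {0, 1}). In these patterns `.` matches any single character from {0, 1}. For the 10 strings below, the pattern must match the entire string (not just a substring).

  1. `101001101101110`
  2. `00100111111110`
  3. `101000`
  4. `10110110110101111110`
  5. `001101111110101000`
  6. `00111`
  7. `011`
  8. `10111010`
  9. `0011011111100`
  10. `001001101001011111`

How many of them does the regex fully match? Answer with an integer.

1 → match
2 → match
3. `101000` → match
4 → match
5 → no match
6. `00111` → match
7. `011` → no match
8. `10111010` → match
9 → no match
10 → match
Total matched: 7

7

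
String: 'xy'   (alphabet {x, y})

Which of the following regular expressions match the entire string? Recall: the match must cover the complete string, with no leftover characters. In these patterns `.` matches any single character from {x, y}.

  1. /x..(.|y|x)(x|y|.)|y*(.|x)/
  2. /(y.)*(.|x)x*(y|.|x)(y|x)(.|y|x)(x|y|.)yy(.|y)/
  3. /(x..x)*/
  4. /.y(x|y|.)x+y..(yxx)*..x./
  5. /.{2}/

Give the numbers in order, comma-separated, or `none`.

5

1 → no match
2 → no match
3 → no match
4 → no match
5 → match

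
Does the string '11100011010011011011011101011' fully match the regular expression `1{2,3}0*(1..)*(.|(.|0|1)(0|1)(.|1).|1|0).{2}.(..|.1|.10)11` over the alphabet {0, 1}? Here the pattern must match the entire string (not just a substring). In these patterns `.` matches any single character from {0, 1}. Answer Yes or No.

Yes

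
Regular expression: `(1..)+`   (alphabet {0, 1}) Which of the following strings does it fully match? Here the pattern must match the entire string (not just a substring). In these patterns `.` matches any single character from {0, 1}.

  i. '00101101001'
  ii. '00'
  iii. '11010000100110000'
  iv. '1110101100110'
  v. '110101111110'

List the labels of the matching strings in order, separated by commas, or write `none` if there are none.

i → no match — must start with '1'
ii → no match — must start with '1'
iii → no match
iv → no match
v → match

v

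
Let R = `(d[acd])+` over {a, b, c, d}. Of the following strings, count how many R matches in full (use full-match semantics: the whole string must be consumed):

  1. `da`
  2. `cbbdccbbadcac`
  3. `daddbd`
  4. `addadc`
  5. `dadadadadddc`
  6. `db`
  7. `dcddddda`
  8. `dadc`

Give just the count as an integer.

1. `da` → match
2 → no match — must start with `d`
3. `daddbd` → no match
4. `addadc` → no match — must start with `d`
5. `dadadadadddc` → match
6. `db` → no match
7. `dcddddda` → match
8. `dadc` → match
Total matched: 4

4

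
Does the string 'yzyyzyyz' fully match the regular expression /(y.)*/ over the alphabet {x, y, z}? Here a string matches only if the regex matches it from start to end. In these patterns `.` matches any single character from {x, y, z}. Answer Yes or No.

No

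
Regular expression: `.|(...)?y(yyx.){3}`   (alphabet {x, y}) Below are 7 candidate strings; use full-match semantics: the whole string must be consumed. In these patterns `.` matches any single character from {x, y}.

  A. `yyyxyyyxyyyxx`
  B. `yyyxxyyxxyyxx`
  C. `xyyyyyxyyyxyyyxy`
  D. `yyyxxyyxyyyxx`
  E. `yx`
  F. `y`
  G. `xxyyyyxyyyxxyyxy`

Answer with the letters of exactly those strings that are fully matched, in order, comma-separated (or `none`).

A, B, C, D, F, G

A → match
B → match
C → match
D → match
E → no match
F → match
G → match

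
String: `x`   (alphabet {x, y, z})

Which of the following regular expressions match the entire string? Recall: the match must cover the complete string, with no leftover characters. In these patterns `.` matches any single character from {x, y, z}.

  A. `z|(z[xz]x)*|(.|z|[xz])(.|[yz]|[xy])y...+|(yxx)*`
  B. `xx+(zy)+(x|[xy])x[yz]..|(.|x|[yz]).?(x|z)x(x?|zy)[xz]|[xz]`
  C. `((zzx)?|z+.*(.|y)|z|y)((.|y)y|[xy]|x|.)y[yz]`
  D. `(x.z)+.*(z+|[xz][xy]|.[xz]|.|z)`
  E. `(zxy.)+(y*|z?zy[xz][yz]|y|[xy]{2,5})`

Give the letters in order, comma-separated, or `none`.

A → no match
B → match
C → no match
D → no match
E → no match — must start with `zxy`

B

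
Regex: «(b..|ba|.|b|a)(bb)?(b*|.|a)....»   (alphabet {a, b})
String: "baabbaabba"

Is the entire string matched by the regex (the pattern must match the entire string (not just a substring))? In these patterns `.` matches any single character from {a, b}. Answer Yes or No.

Yes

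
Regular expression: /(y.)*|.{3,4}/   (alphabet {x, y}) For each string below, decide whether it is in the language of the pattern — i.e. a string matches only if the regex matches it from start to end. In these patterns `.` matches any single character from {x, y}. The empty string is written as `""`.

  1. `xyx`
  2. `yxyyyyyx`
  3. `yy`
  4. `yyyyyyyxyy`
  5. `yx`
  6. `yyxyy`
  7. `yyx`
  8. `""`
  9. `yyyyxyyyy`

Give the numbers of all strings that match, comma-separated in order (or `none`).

1, 2, 3, 4, 5, 7, 8

1. `xyx` → match
2. `yxyyyyyx` → match
3. `yy` → match
4. `yyyyyyyxyy` → match
5. `yx` → match
6. `yyxyy` → no match
7. `yyx` → match
8. `""` → match
9. `yyyyxyyyy` → no match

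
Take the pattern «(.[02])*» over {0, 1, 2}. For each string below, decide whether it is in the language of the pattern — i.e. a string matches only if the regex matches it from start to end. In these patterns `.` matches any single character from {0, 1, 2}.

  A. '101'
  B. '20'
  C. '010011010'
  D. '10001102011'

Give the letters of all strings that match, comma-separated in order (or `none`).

B

A. '101' → no match
B. '20' → match
C. '010011010' → no match
D. '10001102011' → no match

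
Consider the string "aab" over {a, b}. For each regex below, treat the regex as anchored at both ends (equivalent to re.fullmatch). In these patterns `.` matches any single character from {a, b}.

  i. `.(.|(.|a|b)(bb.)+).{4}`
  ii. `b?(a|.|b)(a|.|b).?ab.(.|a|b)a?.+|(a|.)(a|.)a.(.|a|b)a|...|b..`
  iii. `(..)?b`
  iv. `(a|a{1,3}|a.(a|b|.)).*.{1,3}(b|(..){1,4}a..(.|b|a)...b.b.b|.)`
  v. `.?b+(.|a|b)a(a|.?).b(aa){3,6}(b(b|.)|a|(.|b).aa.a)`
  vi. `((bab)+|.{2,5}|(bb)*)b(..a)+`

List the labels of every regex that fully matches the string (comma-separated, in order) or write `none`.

i → no match
ii → match
iii → match
iv → match
v → no match
vi → no match — must end with "a"

ii, iii, iv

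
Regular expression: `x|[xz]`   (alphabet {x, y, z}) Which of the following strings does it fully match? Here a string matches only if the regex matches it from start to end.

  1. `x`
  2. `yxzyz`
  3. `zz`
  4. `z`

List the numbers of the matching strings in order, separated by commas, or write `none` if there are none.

1, 4

1 → match
2 → no match
3 → no match
4 → match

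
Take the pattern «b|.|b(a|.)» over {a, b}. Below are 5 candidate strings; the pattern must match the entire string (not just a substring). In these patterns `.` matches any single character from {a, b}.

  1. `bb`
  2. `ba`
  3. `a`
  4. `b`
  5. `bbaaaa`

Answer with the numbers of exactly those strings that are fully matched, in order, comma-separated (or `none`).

1 → match
2 → match
3 → match
4 → match
5 → no match

1, 2, 3, 4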